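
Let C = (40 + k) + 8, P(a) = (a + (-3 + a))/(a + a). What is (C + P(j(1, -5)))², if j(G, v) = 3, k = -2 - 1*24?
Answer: 2025/4 ≈ 506.25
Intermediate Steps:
k = -26 (k = -2 - 24 = -26)
P(a) = (-3 + 2*a)/(2*a) (P(a) = (-3 + 2*a)/((2*a)) = (-3 + 2*a)*(1/(2*a)) = (-3 + 2*a)/(2*a))
C = 22 (C = (40 - 26) + 8 = 14 + 8 = 22)
(C + P(j(1, -5)))² = (22 + (-3/2 + 3)/3)² = (22 + (⅓)*(3/2))² = (22 + ½)² = (45/2)² = 2025/4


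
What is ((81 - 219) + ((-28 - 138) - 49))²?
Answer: 124609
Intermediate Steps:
((81 - 219) + ((-28 - 138) - 49))² = (-138 + (-166 - 49))² = (-138 - 215)² = (-353)² = 124609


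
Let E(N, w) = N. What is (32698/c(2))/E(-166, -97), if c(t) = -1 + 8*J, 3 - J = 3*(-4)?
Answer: -16349/9877 ≈ -1.6553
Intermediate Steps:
J = 15 (J = 3 - 3*(-4) = 3 - 1*(-12) = 3 + 12 = 15)
c(t) = 119 (c(t) = -1 + 8*15 = -1 + 120 = 119)
(32698/c(2))/E(-166, -97) = (32698/119)/(-166) = (32698*(1/119))*(-1/166) = (32698/119)*(-1/166) = -16349/9877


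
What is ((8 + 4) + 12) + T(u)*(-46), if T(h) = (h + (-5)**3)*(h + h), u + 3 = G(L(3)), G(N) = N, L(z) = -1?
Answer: -47448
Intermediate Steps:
u = -4 (u = -3 - 1 = -4)
T(h) = 2*h*(-125 + h) (T(h) = (h - 125)*(2*h) = (-125 + h)*(2*h) = 2*h*(-125 + h))
((8 + 4) + 12) + T(u)*(-46) = ((8 + 4) + 12) + (2*(-4)*(-125 - 4))*(-46) = (12 + 12) + (2*(-4)*(-129))*(-46) = 24 + 1032*(-46) = 24 - 47472 = -47448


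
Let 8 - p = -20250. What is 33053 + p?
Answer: 53311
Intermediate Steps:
p = 20258 (p = 8 - 1*(-20250) = 8 + 20250 = 20258)
33053 + p = 33053 + 20258 = 53311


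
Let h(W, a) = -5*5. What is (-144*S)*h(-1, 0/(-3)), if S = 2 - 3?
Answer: -3600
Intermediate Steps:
S = -1
h(W, a) = -25
(-144*S)*h(-1, 0/(-3)) = -144*(-1)*(-25) = -12*(-12)*(-25) = 144*(-25) = -3600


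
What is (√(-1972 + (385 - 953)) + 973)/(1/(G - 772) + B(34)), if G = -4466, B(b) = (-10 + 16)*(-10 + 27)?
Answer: 728082/76325 + 10476*I*√635/534275 ≈ 9.5392 + 0.4941*I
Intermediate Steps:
B(b) = 102 (B(b) = 6*17 = 102)
(√(-1972 + (385 - 953)) + 973)/(1/(G - 772) + B(34)) = (√(-1972 + (385 - 953)) + 973)/(1/(-4466 - 772) + 102) = (√(-1972 - 568) + 973)/(1/(-5238) + 102) = (√(-2540) + 973)/(-1/5238 + 102) = (2*I*√635 + 973)/(534275/5238) = (973 + 2*I*√635)*(5238/534275) = 728082/76325 + 10476*I*√635/534275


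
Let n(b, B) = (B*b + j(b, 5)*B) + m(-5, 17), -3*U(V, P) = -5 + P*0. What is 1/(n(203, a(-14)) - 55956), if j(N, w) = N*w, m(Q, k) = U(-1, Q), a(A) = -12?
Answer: -3/211711 ≈ -1.4170e-5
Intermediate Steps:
U(V, P) = 5/3 (U(V, P) = -(-5 + P*0)/3 = -(-5 + 0)/3 = -⅓*(-5) = 5/3)
m(Q, k) = 5/3
n(b, B) = 5/3 + 6*B*b (n(b, B) = (B*b + (b*5)*B) + 5/3 = (B*b + (5*b)*B) + 5/3 = (B*b + 5*B*b) + 5/3 = 6*B*b + 5/3 = 5/3 + 6*B*b)
1/(n(203, a(-14)) - 55956) = 1/((5/3 + 6*(-12)*203) - 55956) = 1/((5/3 - 14616) - 55956) = 1/(-43843/3 - 55956) = 1/(-211711/3) = -3/211711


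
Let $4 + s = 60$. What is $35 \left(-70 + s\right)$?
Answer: $-490$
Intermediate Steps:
$s = 56$ ($s = -4 + 60 = 56$)
$35 \left(-70 + s\right) = 35 \left(-70 + 56\right) = 35 \left(-14\right) = -490$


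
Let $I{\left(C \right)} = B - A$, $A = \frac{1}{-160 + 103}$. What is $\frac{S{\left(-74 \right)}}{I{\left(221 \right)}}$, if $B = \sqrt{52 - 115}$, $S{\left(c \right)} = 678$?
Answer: $\frac{19323}{102344} - \frac{3304233 i \sqrt{7}}{102344} \approx 0.1888 - 85.42 i$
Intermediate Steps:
$A = - \frac{1}{57}$ ($A = \frac{1}{-57} = - \frac{1}{57} \approx -0.017544$)
$B = 3 i \sqrt{7}$ ($B = \sqrt{-63} = 3 i \sqrt{7} \approx 7.9373 i$)
$I{\left(C \right)} = \frac{1}{57} + 3 i \sqrt{7}$ ($I{\left(C \right)} = 3 i \sqrt{7} - - \frac{1}{57} = 3 i \sqrt{7} + \frac{1}{57} = \frac{1}{57} + 3 i \sqrt{7}$)
$\frac{S{\left(-74 \right)}}{I{\left(221 \right)}} = \frac{678}{\frac{1}{57} + 3 i \sqrt{7}}$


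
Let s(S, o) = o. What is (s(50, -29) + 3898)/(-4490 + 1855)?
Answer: -3869/2635 ≈ -1.4683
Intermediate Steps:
(s(50, -29) + 3898)/(-4490 + 1855) = (-29 + 3898)/(-4490 + 1855) = 3869/(-2635) = 3869*(-1/2635) = -3869/2635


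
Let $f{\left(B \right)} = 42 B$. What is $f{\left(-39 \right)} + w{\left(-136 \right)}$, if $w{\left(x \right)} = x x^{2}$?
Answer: $-2517094$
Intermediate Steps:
$w{\left(x \right)} = x^{3}$
$f{\left(-39 \right)} + w{\left(-136 \right)} = 42 \left(-39\right) + \left(-136\right)^{3} = -1638 - 2515456 = -2517094$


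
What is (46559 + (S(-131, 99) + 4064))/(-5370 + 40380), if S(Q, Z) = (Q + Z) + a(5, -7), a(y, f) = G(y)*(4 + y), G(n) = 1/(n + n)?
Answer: 505919/350100 ≈ 1.4451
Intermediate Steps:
G(n) = 1/(2*n)
a(y, f) = (4 + y)/(2*y) (a(y, f) = (1/(2*y))*(4 + y) = (4 + y)/(2*y))
S(Q, Z) = 9/10 + Q + Z (S(Q, Z) = (Q + Z) + (1/2)*(4 + 5)/5 = (Q + Z) + (1/2)*(1/5)*9 = (Q + Z) + 9/10 = 9/10 + Q + Z)
(46559 + (S(-131, 99) + 4064))/(-5370 + 40380) = (46559 + ((9/10 - 131 + 99) + 4064))/(-5370 + 40380) = (46559 + (-311/10 + 4064))/35010 = (46559 + 40329/10)*(1/35010) = (505919/10)*(1/35010) = 505919/350100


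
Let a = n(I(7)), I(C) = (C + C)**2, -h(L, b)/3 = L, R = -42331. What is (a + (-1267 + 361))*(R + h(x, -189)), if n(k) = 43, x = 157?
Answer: 36938126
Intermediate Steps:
h(L, b) = -3*L
I(C) = 4*C**2 (I(C) = (2*C)**2 = 4*C**2)
a = 43
(a + (-1267 + 361))*(R + h(x, -189)) = (43 + (-1267 + 361))*(-42331 - 3*157) = (43 - 906)*(-42331 - 471) = -863*(-42802) = 36938126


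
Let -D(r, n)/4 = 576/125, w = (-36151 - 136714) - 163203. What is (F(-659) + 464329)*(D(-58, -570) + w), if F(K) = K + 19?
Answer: -19479947695956/125 ≈ -1.5584e+11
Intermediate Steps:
F(K) = 19 + K
w = -336068 (w = -172865 - 163203 = -336068)
D(r, n) = -2304/125
(F(-659) + 464329)*(D(-58, -570) + w) = ((19 - 659) + 464329)*(-2304/125 - 336068) = (-640 + 464329)*(-42010804/125) = 463689*(-42010804/125) = -19479947695956/125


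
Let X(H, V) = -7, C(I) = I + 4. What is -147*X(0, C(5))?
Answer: 1029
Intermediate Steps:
C(I) = 4 + I
-147*X(0, C(5)) = -147*(-7) = 1029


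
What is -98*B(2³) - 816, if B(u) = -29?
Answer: 2026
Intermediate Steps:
-98*B(2³) - 816 = -98*(-29) - 816 = 2842 - 816 = 2026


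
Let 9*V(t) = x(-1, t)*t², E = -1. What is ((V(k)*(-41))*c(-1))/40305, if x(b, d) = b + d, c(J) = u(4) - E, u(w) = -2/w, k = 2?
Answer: -82/362745 ≈ -0.00022605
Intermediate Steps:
c(J) = ½ (c(J) = -2/4 - 1*(-1) = -2*¼ + 1 = -½ + 1 = ½)
V(t) = t²*(-1 + t)/9 (V(t) = ((-1 + t)*t²)/9 = (t²*(-1 + t))/9 = t²*(-1 + t)/9)
((V(k)*(-41))*c(-1))/40305 = ((((⅑)*2²*(-1 + 2))*(-41))*(½))/40305 = ((((⅑)*4*1)*(-41))*(½))*(1/40305) = (((4/9)*(-41))*(½))*(1/40305) = -164/9*½*(1/40305) = -82/9*1/40305 = -82/362745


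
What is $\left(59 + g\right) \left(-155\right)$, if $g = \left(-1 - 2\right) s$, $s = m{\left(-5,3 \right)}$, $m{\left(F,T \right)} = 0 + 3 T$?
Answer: $-4960$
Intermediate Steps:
$m{\left(F,T \right)} = 3 T$
$s = 9$ ($s = 3 \cdot 3 = 9$)
$g = -27$ ($g = \left(-1 - 2\right) 9 = \left(-3\right) 9 = -27$)
$\left(59 + g\right) \left(-155\right) = \left(59 - 27\right) \left(-155\right) = 32 \left(-155\right) = -4960$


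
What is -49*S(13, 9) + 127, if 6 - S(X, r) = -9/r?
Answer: -216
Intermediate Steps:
S(X, r) = 6 + 9/r (S(X, r) = 6 - (-9)/r = 6 + 9/r)
-49*S(13, 9) + 127 = -49*(6 + 9/9) + 127 = -49*(6 + 9*(1/9)) + 127 = -49*(6 + 1) + 127 = -49*7 + 127 = -343 + 127 = -216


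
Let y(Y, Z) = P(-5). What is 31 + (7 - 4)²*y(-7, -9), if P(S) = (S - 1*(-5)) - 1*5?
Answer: -14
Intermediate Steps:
P(S) = S (P(S) = (S + 5) - 5 = (5 + S) - 5 = S)
y(Y, Z) = -5
31 + (7 - 4)²*y(-7, -9) = 31 + (7 - 4)²*(-5) = 31 + 3²*(-5) = 31 + 9*(-5) = 31 - 45 = -14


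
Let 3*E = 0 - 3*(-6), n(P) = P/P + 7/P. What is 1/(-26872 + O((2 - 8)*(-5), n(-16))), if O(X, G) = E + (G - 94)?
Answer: -16/431351 ≈ -3.7093e-5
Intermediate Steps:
n(P) = 1 + 7/P
E = 6 (E = (0 - 3*(-6))/3 = (0 + 18)/3 = (⅓)*18 = 6)
O(X, G) = -88 + G (O(X, G) = 6 + (G - 94) = 6 + (-94 + G) = -88 + G)
1/(-26872 + O((2 - 8)*(-5), n(-16))) = 1/(-26872 + (-88 + (7 - 16)/(-16))) = 1/(-26872 + (-88 - 1/16*(-9))) = 1/(-26872 + (-88 + 9/16)) = 1/(-26872 - 1399/16) = 1/(-431351/16) = -16/431351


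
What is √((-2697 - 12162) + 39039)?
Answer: 2*√6045 ≈ 155.50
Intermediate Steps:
√((-2697 - 12162) + 39039) = √(-14859 + 39039) = √24180 = 2*√6045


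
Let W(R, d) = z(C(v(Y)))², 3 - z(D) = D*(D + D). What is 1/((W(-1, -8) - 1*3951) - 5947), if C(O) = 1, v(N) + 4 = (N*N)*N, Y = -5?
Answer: -1/9897 ≈ -0.00010104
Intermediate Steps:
v(N) = -4 + N³ (v(N) = -4 + (N*N)*N = -4 + N²*N = -4 + N³)
z(D) = 3 - 2*D² (z(D) = 3 - D*(D + D) = 3 - D*2*D = 3 - 2*D²)
W(R, d) = 1 (W(R, d) = (3 - 2*1²)² = (3 - 2*1)² = (3 - 2)² = 1² = 1)
1/((W(-1, -8) - 1*3951) - 5947) = 1/((1 - 1*3951) - 5947) = 1/((1 - 3951) - 5947) = 1/(-3950 - 5947) = 1/(-9897) = -1/9897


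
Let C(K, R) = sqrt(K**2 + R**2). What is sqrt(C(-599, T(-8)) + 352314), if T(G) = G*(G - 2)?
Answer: sqrt(352314 + sqrt(365201)) ≈ 594.07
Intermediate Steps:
T(G) = G*(-2 + G)
sqrt(C(-599, T(-8)) + 352314) = sqrt(sqrt((-599)**2 + (-8*(-2 - 8))**2) + 352314) = sqrt(sqrt(358801 + (-8*(-10))**2) + 352314) = sqrt(sqrt(358801 + 80**2) + 352314) = sqrt(sqrt(358801 + 6400) + 352314) = sqrt(sqrt(365201) + 352314) = sqrt(352314 + sqrt(365201))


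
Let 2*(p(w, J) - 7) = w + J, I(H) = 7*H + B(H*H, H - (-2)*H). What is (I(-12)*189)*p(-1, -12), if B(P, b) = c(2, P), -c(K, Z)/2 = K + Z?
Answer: -35532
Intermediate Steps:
c(K, Z) = -2*K - 2*Z (c(K, Z) = -2*(K + Z) = -2*K - 2*Z)
B(P, b) = -4 - 2*P (B(P, b) = -2*2 - 2*P = -4 - 2*P)
I(H) = -4 - 2*H² + 7*H (I(H) = 7*H + (-4 - 2*H*H) = 7*H + (-4 - 2*H²) = -4 - 2*H² + 7*H)
p(w, J) = 7 + J/2 + w/2 (p(w, J) = 7 + (w + J)/2 = 7 + (J + w)/2 = 7 + (J/2 + w/2) = 7 + J/2 + w/2)
(I(-12)*189)*p(-1, -12) = ((-4 - 2*(-12)² + 7*(-12))*189)*(7 + (½)*(-12) + (½)*(-1)) = ((-4 - 2*144 - 84)*189)*(7 - 6 - ½) = ((-4 - 288 - 84)*189)*(½) = -376*189*(½) = -71064*½ = -35532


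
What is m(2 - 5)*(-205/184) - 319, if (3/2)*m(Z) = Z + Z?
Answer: -14469/46 ≈ -314.54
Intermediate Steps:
m(Z) = 4*Z/3 (m(Z) = 2*(Z + Z)/3 = 2*(2*Z)/3 = 4*Z/3)
m(2 - 5)*(-205/184) - 319 = (4*(2 - 5)/3)*(-205/184) - 319 = ((4/3)*(-3))*(-205*1/184) - 319 = -4*(-205/184) - 319 = 205/46 - 319 = -14469/46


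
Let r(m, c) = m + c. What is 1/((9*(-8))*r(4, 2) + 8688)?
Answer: 1/8256 ≈ 0.00012112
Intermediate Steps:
r(m, c) = c + m
1/((9*(-8))*r(4, 2) + 8688) = 1/((9*(-8))*(2 + 4) + 8688) = 1/(-72*6 + 8688) = 1/(-432 + 8688) = 1/8256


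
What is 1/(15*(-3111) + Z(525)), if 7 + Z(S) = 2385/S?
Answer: -35/1633361 ≈ -2.1428e-5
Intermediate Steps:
Z(S) = -7 + 2385/S
1/(15*(-3111) + Z(525)) = 1/(15*(-3111) + (-7 + 2385/525)) = 1/(-46665 + (-7 + 2385*(1/525))) = 1/(-46665 + (-7 + 159/35)) = 1/(-46665 - 86/35) = 1/(-1633361/35) = -35/1633361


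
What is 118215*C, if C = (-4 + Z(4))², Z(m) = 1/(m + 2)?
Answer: 6948415/4 ≈ 1.7371e+6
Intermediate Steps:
Z(m) = 1/(2 + m)
C = 529/36 (C = (-4 + 1/(2 + 4))² = (-4 + 1/6)² = (-4 + ⅙)² = (-23/6)² = 529/36 ≈ 14.694)
118215*C = 118215*(529/36) = 6948415/4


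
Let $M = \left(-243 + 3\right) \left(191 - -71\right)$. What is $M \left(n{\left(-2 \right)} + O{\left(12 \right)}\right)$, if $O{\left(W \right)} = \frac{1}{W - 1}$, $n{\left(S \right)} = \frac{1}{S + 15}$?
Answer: $- \frac{1509120}{143} \approx -10553.0$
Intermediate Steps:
$n{\left(S \right)} = \frac{1}{15 + S}$
$O{\left(W \right)} = \frac{1}{-1 + W}$
$M = -62880$ ($M = - 240 \left(191 + \left(-46 + 117\right)\right) = - 240 \left(191 + 71\right) = \left(-240\right) 262 = -62880$)
$M \left(n{\left(-2 \right)} + O{\left(12 \right)}\right) = - 62880 \left(\frac{1}{15 - 2} + \frac{1}{-1 + 12}\right) = - 62880 \left(\frac{1}{13} + \frac{1}{11}\right) = \left(-62880\right) \frac{24}{143} = - \frac{1509120}{143}$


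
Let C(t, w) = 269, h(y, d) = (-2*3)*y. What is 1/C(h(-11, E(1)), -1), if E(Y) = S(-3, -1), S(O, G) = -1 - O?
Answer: 1/269 ≈ 0.0037175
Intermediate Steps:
E(Y) = 2 (E(Y) = -1 - 1*(-3) = -1 + 3 = 2)
h(y, d) = -6*y
1/C(h(-11, E(1)), -1) = 1/269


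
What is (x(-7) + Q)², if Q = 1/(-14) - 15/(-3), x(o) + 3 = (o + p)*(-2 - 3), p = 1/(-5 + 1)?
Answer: 1142761/784 ≈ 1457.6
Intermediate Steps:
p = -¼ (p = 1/(-4) = -¼ ≈ -0.25000)
x(o) = -7/4 - 5*o (x(o) = -3 + (o - ¼)*(-2 - 3) = -3 + (-¼ + o)*(-5) = -3 + (5/4 - 5*o) = -7/4 - 5*o)
Q = 69/14 (Q = 1*(-1/14) - 15*(-⅓) = -1/14 + 5 = 69/14 ≈ 4.9286)
(x(-7) + Q)² = ((-7/4 - 5*(-7)) + 69/14)² = ((-7/4 + 35) + 69/14)² = (133/4 + 69/14)² = (1069/28)² = 1142761/784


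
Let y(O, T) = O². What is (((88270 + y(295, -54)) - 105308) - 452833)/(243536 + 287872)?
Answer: -191423/265704 ≈ -0.72044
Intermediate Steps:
(((88270 + y(295, -54)) - 105308) - 452833)/(243536 + 287872) = (((88270 + 295²) - 105308) - 452833)/(243536 + 287872) = (((88270 + 87025) - 105308) - 452833)/531408 = ((175295 - 105308) - 452833)*(1/531408) = (69987 - 452833)*(1/531408) = -382846*1/531408 = -191423/265704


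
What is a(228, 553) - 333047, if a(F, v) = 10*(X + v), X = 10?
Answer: -327417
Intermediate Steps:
a(F, v) = 100 + 10*v (a(F, v) = 10*(10 + v) = 100 + 10*v)
a(228, 553) - 333047 = (100 + 10*553) - 333047 = (100 + 5530) - 333047 = 5630 - 333047 = -327417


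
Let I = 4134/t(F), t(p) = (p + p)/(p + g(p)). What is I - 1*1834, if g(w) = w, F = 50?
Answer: 2300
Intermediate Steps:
t(p) = 1 (t(p) = (p + p)/(p + p) = (2*p)/((2*p)) = (2*p)*(1/(2*p)) = 1)
I = 4134 (I = 4134/1 = 4134*1 = 4134)
I - 1*1834 = 4134 - 1*1834 = 4134 - 1834 = 2300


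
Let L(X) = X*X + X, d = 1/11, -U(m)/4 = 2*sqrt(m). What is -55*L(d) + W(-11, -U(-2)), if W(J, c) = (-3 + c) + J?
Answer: -214/11 + 8*I*sqrt(2) ≈ -19.455 + 11.314*I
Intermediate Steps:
U(m) = -8*sqrt(m)
d = 1/11 ≈ 0.090909
L(X) = X + X**2 (L(X) = X**2 + X = X + X**2)
W(J, c) = -3 + J + c
-55*L(d) + W(-11, -U(-2)) = -5*(1 + 1/11) + (-3 - 11 - (-8)*sqrt(-2)) = -5*12/11 + (-3 - 11 - (-8)*I*sqrt(2)) = -55*12/121 + (-3 - 11 - (-8)*I*sqrt(2)) = -60/11 + (-3 - 11 + 8*I*sqrt(2)) = -60/11 + (-14 + 8*I*sqrt(2)) = -214/11 + 8*I*sqrt(2)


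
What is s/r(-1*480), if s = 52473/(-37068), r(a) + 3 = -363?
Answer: 17491/4522296 ≈ 0.0038677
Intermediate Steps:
r(a) = -366 (r(a) = -3 - 363 = -366)
s = -17491/12356 (s = 52473*(-1/37068) = -17491/12356 ≈ -1.4156)
s/r(-1*480) = -17491/12356/(-366) = -17491/12356*(-1/366) = 17491/4522296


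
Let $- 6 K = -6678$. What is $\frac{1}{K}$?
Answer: $\frac{1}{1113} \approx 0.00089847$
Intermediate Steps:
$K = 1113$ ($K = \left(- \frac{1}{6}\right) \left(-6678\right) = 1113$)
$\frac{1}{K} = \frac{1}{1113}$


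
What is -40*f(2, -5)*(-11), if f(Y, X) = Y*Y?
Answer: 1760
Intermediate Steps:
f(Y, X) = Y**2
-40*f(2, -5)*(-11) = -40*2**2*(-11) = -40*4*(-11) = -160*(-11) = 1760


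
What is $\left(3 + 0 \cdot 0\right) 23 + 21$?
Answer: $90$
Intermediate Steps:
$\left(3 + 0 \cdot 0\right) 23 + 21 = \left(3 + 0\right) 23 + 21 = 3 \cdot 23 + 21 = 69 + 21 = 90$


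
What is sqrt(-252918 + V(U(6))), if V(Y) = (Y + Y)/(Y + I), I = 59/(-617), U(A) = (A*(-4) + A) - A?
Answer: I*sqrt(55901440745430)/14867 ≈ 502.91*I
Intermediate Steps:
U(A) = -4*A (U(A) = (-4*A + A) - A = -3*A - A = -4*A)
I = -59/617 (I = 59*(-1/617) = -59/617 ≈ -0.095624)
V(Y) = 2*Y/(-59/617 + Y) (V(Y) = (Y + Y)/(Y - 59/617) = (2*Y)/(-59/617 + Y) = 2*Y/(-59/617 + Y))
sqrt(-252918 + V(U(6))) = sqrt(-252918 + 1234*(-4*6)/(-59 + 617*(-4*6))) = sqrt(-252918 + 1234*(-24)/(-59 + 617*(-24))) = sqrt(-252918 + 1234*(-24)/(-59 - 14808)) = sqrt(-252918 + 1234*(-24)/(-14867)) = sqrt(-252918 + 1234*(-24)*(-1/14867)) = sqrt(-252918 + 29616/14867) = sqrt(-3760102290/14867) = I*sqrt(55901440745430)/14867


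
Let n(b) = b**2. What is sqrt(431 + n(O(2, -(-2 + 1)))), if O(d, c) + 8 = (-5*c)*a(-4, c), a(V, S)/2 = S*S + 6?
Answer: sqrt(6515) ≈ 80.716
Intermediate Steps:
a(V, S) = 12 + 2*S**2 (a(V, S) = 2*(S*S + 6) = 2*(S**2 + 6) = 2*(6 + S**2) = 12 + 2*S**2)
O(d, c) = -8 - 5*c*(12 + 2*c**2) (O(d, c) = -8 + (-5*c)*(12 + 2*c**2) = -8 - 5*c*(12 + 2*c**2))
sqrt(431 + n(O(2, -(-2 + 1)))) = sqrt(431 + (-8 - (-60)*(-2 + 1) - 10*(-(-2 + 1)**3))**2) = sqrt(431 + (-8 - (-60)*(-1) - 10*(-1*(-1))**3)**2) = sqrt(431 + (-8 - 60*1 - 10*1**3)**2) = sqrt(431 + (-8 - 60 - 10*1)**2) = sqrt(431 + (-8 - 60 - 10)**2) = sqrt(431 + (-78)**2) = sqrt(431 + 6084) = sqrt(6515)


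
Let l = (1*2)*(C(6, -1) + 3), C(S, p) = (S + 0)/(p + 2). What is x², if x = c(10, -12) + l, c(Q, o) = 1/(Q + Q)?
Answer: 130321/400 ≈ 325.80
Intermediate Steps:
C(S, p) = S/(2 + p)
c(Q, o) = 1/(2*Q)
l = 18 (l = (1*2)*(6/(2 - 1) + 3) = 2*(6/1 + 3) = 2*(6*1 + 3) = 2*(6 + 3) = 2*9 = 18)
x = 361/20 (x = (½)/10 + 18 = (½)*(⅒) + 18 = 1/20 + 18 = 361/20 ≈ 18.050)
x² = (361/20)² = 130321/400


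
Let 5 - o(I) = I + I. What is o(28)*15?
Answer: -765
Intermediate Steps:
o(I) = 5 - 2*I (o(I) = 5 - (I + I) = 5 - 2*I)
o(28)*15 = (5 - 2*28)*15 = (5 - 56)*15 = -51*15 = -765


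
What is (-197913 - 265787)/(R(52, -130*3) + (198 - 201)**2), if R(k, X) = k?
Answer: -463700/61 ≈ -7601.6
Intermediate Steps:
(-197913 - 265787)/(R(52, -130*3) + (198 - 201)**2) = (-197913 - 265787)/(52 + (198 - 201)**2) = -463700/(52 + (-3)**2) = -463700/(52 + 9) = -463700/61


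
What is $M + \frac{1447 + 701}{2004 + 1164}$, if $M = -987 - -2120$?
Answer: $\frac{299291}{264} \approx 1133.7$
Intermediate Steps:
$M = 1133$ ($M = -987 + 2120 = 1133$)
$M + \frac{1447 + 701}{2004 + 1164} = 1133 + \frac{1447 + 701}{2004 + 1164} = 1133 + \frac{2148}{3168} = 1133 + 2148 \cdot \frac{1}{3168} = 1133 + \frac{179}{264} = \frac{299291}{264}$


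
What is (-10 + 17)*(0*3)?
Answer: 0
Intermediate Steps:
(-10 + 17)*(0*3) = 7*0 = 0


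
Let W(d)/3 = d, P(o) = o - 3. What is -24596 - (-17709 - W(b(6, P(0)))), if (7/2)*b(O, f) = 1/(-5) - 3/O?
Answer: -34438/5 ≈ -6887.6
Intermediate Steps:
P(o) = -3 + o
b(O, f) = -2/35 - 6/(7*O) (b(O, f) = 2*(1/(-5) - 3/O)/7 = 2*(1*(-⅕) - 3/O)/7 = 2*(-⅕ - 3/O)/7 = -2/35 - 6/(7*O))
W(d) = 3*d
-24596 - (-17709 - W(b(6, P(0)))) = -24596 - (-17709 - 3*(2/35)*(-15 - 1*6)/6) = -24596 - (-17709 - 3*(2/35)*(⅙)*(-15 - 6)) = -24596 - (-17709 - 3*(2/35)*(⅙)*(-21)) = -24596 - (-17709 - 3*(-1)/5) = -24596 - (-17709 - 1*(-⅗)) = -24596 - (-17709 + ⅗) = -24596 - 1*(-88542/5) = -24596 + 88542/5 = -34438/5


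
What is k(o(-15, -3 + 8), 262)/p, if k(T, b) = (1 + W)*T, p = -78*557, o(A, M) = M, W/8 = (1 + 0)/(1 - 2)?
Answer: 35/43446 ≈ 0.00080560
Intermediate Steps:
W = -8 (W = 8*((1 + 0)/(1 - 2)) = 8*(1/(-1)) = 8*(1*(-1)) = 8*(-1) = -8)
p = -43446
k(T, b) = -7*T (k(T, b) = (1 - 8)*T = -7*T)
k(o(-15, -3 + 8), 262)/p = -7*(-3 + 8)/(-43446) = -7*5*(-1/43446) = -35*(-1/43446) = 35/43446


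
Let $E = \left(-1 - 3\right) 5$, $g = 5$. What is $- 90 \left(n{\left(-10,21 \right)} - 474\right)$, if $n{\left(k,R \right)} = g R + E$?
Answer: $35010$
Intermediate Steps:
$E = -20$ ($E = \left(-4\right) 5 = -20$)
$n{\left(k,R \right)} = -20 + 5 R$ ($n{\left(k,R \right)} = 5 R - 20 = -20 + 5 R$)
$- 90 \left(n{\left(-10,21 \right)} - 474\right) = - 90 \left(\left(-20 + 5 \cdot 21\right) - 474\right) = - 90 \left(\left(-20 + 105\right) - 474\right) = - 90 \left(85 - 474\right) = \left(-90\right) \left(-389\right) = 35010$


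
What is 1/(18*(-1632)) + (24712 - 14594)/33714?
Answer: 16510703/55021248 ≈ 0.30008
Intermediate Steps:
1/(18*(-1632)) + (24712 - 14594)/33714 = (1/18)*(-1/1632) + 10118*(1/33714) = -1/29376 + 5059/16857 = 16510703/55021248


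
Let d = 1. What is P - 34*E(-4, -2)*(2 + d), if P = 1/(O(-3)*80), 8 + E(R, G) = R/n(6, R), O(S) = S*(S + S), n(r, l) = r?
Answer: 1272961/1440 ≈ 884.00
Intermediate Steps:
O(S) = 2*S² (O(S) = S*(2*S) = 2*S²)
E(R, G) = -8 + R/6
P = 1/1440 (P = 1/((2*(-3)²)*80) = (1/80)/(2*9) = (1/80)/18 = (1/18)*(1/80) = 1/1440 ≈ 0.00069444)
P - 34*E(-4, -2)*(2 + d) = 1/1440 - 34*(-8 + (⅙)*(-4))*(2 + 1) = 1/1440 - 34*(-8 - ⅔)*3 = 1/1440 - (-884)*3/3 = 1/1440 - 34*(-26) = 1/1440 + 884 = 1272961/1440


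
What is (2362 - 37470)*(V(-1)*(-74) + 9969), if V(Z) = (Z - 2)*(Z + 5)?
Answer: -381167556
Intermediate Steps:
V(Z) = (-2 + Z)*(5 + Z)
(2362 - 37470)*(V(-1)*(-74) + 9969) = (2362 - 37470)*((-10 + (-1)**2 + 3*(-1))*(-74) + 9969) = -35108*((-10 + 1 - 3)*(-74) + 9969) = -35108*(-12*(-74) + 9969) = -35108*(888 + 9969) = -35108*10857 = -381167556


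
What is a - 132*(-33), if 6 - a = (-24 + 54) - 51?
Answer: 4383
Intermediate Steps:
a = 27 (a = 6 - ((-24 + 54) - 51) = 6 - (30 - 51) = 6 - 1*(-21) = 6 + 21 = 27)
a - 132*(-33) = 27 - 132*(-33) = 27 + 4356 = 4383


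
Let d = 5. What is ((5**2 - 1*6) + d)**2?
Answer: 576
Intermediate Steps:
((5**2 - 1*6) + d)**2 = ((5**2 - 1*6) + 5)**2 = ((25 - 6) + 5)**2 = (19 + 5)**2 = 24**2 = 576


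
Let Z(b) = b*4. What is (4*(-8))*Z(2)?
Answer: -256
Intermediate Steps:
Z(b) = 4*b
(4*(-8))*Z(2) = (4*(-8))*(4*2) = -32*8 = -256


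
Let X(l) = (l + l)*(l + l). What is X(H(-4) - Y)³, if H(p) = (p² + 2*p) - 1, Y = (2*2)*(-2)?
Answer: 729000000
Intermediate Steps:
Y = -8 (Y = 4*(-2) = -8)
H(p) = -1 + p² + 2*p
X(l) = 4*l² (X(l) = (2*l)*(2*l) = 4*l²)
X(H(-4) - Y)³ = (4*((-1 + (-4)² + 2*(-4)) - 1*(-8))²)³ = (4*((-1 + 16 - 8) + 8)²)³ = (4*(7 + 8)²)³ = (4*15²)³ = (4*225)³ = 900³ = 729000000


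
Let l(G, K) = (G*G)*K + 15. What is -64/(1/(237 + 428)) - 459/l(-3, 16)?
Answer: -2255833/53 ≈ -42563.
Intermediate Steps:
l(G, K) = 15 + K*G² (l(G, K) = G²*K + 15 = K*G² + 15 = 15 + K*G²)
-64/(1/(237 + 428)) - 459/l(-3, 16) = -64/(1/(237 + 428)) - 459/(15 + 16*(-3)²) = -64/(1/665) - 459/(15 + 16*9) = -64/1/665 - 459/(15 + 144) = -64*665 - 459/159 = -42560 - 459*1/159 = -42560 - 153/53 = -2255833/53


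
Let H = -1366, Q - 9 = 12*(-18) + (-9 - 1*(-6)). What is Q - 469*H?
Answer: 640444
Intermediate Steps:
Q = -210 (Q = 9 + (12*(-18) + (-9 - 1*(-6))) = 9 + (-216 + (-9 + 6)) = 9 + (-216 - 3) = 9 - 219 = -210)
Q - 469*H = -210 - 469*(-1366) = -210 + 640654 = 640444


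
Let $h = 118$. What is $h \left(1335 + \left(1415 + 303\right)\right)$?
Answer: $360254$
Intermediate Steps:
$h \left(1335 + \left(1415 + 303\right)\right) = 118 \left(1335 + \left(1415 + 303\right)\right) = 118 \left(1335 + 1718\right) = 118 \cdot 3053 = 360254$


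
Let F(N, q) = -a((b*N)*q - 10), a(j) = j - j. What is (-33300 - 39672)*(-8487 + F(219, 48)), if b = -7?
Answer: 619313364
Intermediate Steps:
a(j) = 0
F(N, q) = 0 (F(N, q) = -1*0 = 0)
(-33300 - 39672)*(-8487 + F(219, 48)) = (-33300 - 39672)*(-8487 + 0) = -72972*(-8487) = 619313364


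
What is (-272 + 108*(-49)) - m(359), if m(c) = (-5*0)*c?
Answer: -5564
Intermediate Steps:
m(c) = 0 (m(c) = 0*c = 0)
(-272 + 108*(-49)) - m(359) = (-272 + 108*(-49)) - 1*0 = (-272 - 5292) + 0 = -5564 + 0 = -5564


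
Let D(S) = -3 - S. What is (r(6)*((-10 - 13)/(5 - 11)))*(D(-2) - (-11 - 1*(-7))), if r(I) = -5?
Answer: -115/2 ≈ -57.500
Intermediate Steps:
(r(6)*((-10 - 13)/(5 - 11)))*(D(-2) - (-11 - 1*(-7))) = (-5*(-10 - 13)/(5 - 11))*((-3 - 1*(-2)) - (-11 - 1*(-7))) = (-(-115)/(-6))*((-3 + 2) - (-11 + 7)) = (-(-115)*(-1)/6)*(-1 - 1*(-4)) = (-5*23/6)*(-1 + 4) = -115/6*3 = -115/2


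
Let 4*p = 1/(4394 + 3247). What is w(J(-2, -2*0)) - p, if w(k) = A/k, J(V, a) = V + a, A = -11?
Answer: 168101/30564 ≈ 5.5000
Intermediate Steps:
w(k) = -11/k
p = 1/30564 (p = 1/(4*(4394 + 3247)) = (1/4)/7641 = (1/4)*(1/7641) = 1/30564 ≈ 3.2718e-5)
w(J(-2, -2*0)) - p = -11/(-2 - 2*0) - 1*1/30564 = -11/(-2 + 0) - 1/30564 = -11/(-2) - 1/30564 = -11*(-1/2) - 1/30564 = 11/2 - 1/30564 = 168101/30564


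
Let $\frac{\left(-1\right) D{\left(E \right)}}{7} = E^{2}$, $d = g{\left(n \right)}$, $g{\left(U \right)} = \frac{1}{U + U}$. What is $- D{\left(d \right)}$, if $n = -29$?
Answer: $\frac{7}{3364} \approx 0.0020809$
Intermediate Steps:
$g{\left(U \right)} = \frac{1}{2 U}$
$d = - \frac{1}{58}$ ($d = \frac{1}{2 \left(-29\right)} = \frac{1}{2} \left(- \frac{1}{29}\right) = - \frac{1}{58} \approx -0.017241$)
$D{\left(E \right)} = - 7 E^{2}$
$- D{\left(d \right)} = - \left(-7\right) \left(- \frac{1}{58}\right)^{2} = - \frac{-7}{3364} = \left(-1\right) \left(- \frac{7}{3364}\right) = \frac{7}{3364}$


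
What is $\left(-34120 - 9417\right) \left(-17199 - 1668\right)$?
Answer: $821412579$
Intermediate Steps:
$\left(-34120 - 9417\right) \left(-17199 - 1668\right) = \left(-34120 - 9417\right) \left(-18867\right) = \left(-43537\right) \left(-18867\right) = 821412579$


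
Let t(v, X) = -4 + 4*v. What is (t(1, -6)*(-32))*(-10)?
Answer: 0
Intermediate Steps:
(t(1, -6)*(-32))*(-10) = ((-4 + 4*1)*(-32))*(-10) = ((-4 + 4)*(-32))*(-10) = (0*(-32))*(-10) = 0*(-10) = 0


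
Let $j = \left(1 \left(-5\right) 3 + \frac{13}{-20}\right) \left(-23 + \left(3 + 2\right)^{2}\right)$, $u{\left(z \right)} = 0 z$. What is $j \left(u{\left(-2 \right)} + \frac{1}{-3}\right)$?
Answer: $\frac{313}{30} \approx 10.433$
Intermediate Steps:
$u{\left(z \right)} = 0$
$j = - \frac{313}{10}$ ($j = \left(\left(-5\right) 3 + 13 \left(- \frac{1}{20}\right)\right) \left(-23 + 5^{2}\right) = \left(-15 - \frac{13}{20}\right) \left(-23 + 25\right) = \left(- \frac{313}{20}\right) 2 = - \frac{313}{10} \approx -31.3$)
$j \left(u{\left(-2 \right)} + \frac{1}{-3}\right) = - \frac{313 \left(0 + \frac{1}{-3}\right)}{10} = - \frac{313 \left(0 - \frac{1}{3}\right)}{10} = \left(- \frac{313}{10}\right) \left(- \frac{1}{3}\right) = \frac{313}{30}$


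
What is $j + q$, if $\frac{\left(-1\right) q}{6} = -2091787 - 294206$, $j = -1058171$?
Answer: $13257787$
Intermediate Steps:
$q = 14315958$ ($q = - 6 \left(-2091787 - 294206\right) = \left(-6\right) \left(-2385993\right) = 14315958$)
$j + q = -1058171 + 14315958 = 13257787$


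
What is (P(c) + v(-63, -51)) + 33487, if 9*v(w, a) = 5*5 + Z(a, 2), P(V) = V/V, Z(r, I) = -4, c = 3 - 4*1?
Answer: 100471/3 ≈ 33490.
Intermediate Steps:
c = -1 (c = 3 - 4 = -1)
P(V) = 1
v(w, a) = 7/3 (v(w, a) = (5*5 - 4)/9 = (25 - 4)/9 = (⅑)*21 = 7/3)
(P(c) + v(-63, -51)) + 33487 = (1 + 7/3) + 33487 = 10/3 + 33487 = 100471/3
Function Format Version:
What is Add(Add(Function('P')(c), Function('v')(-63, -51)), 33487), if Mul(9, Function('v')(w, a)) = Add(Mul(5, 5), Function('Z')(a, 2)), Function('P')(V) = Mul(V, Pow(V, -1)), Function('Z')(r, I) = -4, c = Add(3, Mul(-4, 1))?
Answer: Rational(100471, 3) ≈ 33490.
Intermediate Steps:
c = -1 (c = Add(3, -4) = -1)
Function('P')(V) = 1
Function('v')(w, a) = Rational(7, 3) (Function('v')(w, a) = Mul(Rational(1, 9), Add(Mul(5, 5), -4)) = Mul(Rational(1, 9), Add(25, -4)) = Mul(Rational(1, 9), 21) = Rational(7, 3))
Add(Add(Function('P')(c), Function('v')(-63, -51)), 33487) = Add(Add(1, Rational(7, 3)), 33487) = Add(Rational(10, 3), 33487) = Rational(100471, 3)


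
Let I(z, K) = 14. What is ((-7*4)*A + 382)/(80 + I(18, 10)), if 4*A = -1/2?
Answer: 771/188 ≈ 4.1011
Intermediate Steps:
A = -⅛ (A = (-1/2)/4 = (-1*½)/4 = (¼)*(-½) = -⅛ ≈ -0.12500)
((-7*4)*A + 382)/(80 + I(18, 10)) = (-7*4*(-⅛) + 382)/(80 + 14) = (-28*(-⅛) + 382)/94 = (7/2 + 382)*(1/94) = (771/2)*(1/94) = 771/188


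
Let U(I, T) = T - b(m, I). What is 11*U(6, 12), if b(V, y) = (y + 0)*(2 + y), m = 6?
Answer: -396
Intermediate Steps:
b(V, y) = y*(2 + y)
U(I, T) = T - I*(2 + I)
11*U(6, 12) = 11*(12 - 1*6*(2 + 6)) = 11*(12 - 1*6*8) = 11*(12 - 48) = 11*(-36) = -396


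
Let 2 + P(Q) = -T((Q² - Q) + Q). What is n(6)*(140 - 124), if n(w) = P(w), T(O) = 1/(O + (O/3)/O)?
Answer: -3536/109 ≈ -32.440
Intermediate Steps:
T(O) = 1/(⅓ + O) (T(O) = 1/(O + (O*(⅓))/O) = 1/(O + (O/3)/O) = 1/(O + ⅓) = 1/(⅓ + O))
P(Q) = -2 - 3/(1 + 3*Q²) (P(Q) = -2 - 3/(1 + 3*((Q² - Q) + Q)) = -2 - 3/(1 + 3*Q²))
n(w) = (-5 - 6*w²)/(1 + 3*w²)
n(6)*(140 - 124) = ((-5 - 6*6²)/(1 + 3*6²))*(140 - 124) = ((-5 - 6*36)/(1 + 3*36))*16 = ((-5 - 216)/(1 + 108))*16 = (-221/109)*16 = ((1/109)*(-221))*16 = -221/109*16 = -3536/109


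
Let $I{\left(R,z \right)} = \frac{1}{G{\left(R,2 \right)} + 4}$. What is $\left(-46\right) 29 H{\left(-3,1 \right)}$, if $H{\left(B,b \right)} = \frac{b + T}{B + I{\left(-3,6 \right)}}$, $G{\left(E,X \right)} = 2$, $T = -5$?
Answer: $- \frac{32016}{17} \approx -1883.3$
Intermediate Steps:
$I{\left(R,z \right)} = \frac{1}{6}$ ($I{\left(R,z \right)} = \frac{1}{2 + 4} = \frac{1}{6}$)
$H{\left(B,b \right)} = \frac{-5 + b}{\frac{1}{6} + B}$ ($H{\left(B,b \right)} = \frac{b - 5}{B + \frac{1}{6}} = \frac{-5 + b}{\frac{1}{6} + B}$)
$\left(-46\right) 29 H{\left(-3,1 \right)} = \left(-46\right) 29 \frac{6 \left(-5 + 1\right)}{1 + 6 \left(-3\right)} = - 1334 \cdot 6 \frac{1}{1 - 18} \left(-4\right) = - 1334 \cdot 6 \frac{1}{-17} \left(-4\right) = - 1334 \cdot 6 \left(- \frac{1}{17}\right) \left(-4\right) = \left(-1334\right) \frac{24}{17} = - \frac{32016}{17}$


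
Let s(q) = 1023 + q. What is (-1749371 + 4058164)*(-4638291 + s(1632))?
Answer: -10702723947348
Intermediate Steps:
(-1749371 + 4058164)*(-4638291 + s(1632)) = (-1749371 + 4058164)*(-4638291 + (1023 + 1632)) = 2308793*(-4638291 + 2655) = 2308793*(-4635636) = -10702723947348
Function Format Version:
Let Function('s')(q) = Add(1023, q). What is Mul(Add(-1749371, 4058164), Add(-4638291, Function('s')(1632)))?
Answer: -10702723947348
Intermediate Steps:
Mul(Add(-1749371, 4058164), Add(-4638291, Function('s')(1632))) = Mul(Add(-1749371, 4058164), Add(-4638291, Add(1023, 1632))) = Mul(2308793, Add(-4638291, 2655)) = Mul(2308793, -4635636) = -10702723947348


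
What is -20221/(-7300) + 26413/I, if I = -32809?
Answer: 6446793/3280900 ≈ 1.9649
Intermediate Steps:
-20221/(-7300) + 26413/I = -20221/(-7300) + 26413/(-32809) = -20221*(-1/7300) + 26413*(-1/32809) = 277/100 - 26413/32809 = 6446793/3280900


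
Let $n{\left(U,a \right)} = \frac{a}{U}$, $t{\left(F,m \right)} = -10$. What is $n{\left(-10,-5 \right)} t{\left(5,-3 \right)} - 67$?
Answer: $-72$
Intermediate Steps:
$n{\left(-10,-5 \right)} t{\left(5,-3 \right)} - 67 = - \frac{5}{-10} \left(-10\right) - 67 = \left(-5\right) \left(- \frac{1}{10}\right) \left(-10\right) - 67 = \frac{1}{2} \left(-10\right) - 67 = -5 - 67 = -72$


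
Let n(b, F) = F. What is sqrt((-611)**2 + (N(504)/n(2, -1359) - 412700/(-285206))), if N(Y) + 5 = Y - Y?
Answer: sqrt(1557893754469387656446)/64599159 ≈ 611.00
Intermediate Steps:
N(Y) = -5 (N(Y) = -5 + (Y - Y) = -5 + 0 = -5)
sqrt((-611)**2 + (N(504)/n(2, -1359) - 412700/(-285206))) = sqrt((-611)**2 + (-5/(-1359) - 412700/(-285206))) = sqrt(373321 + (-5*(-1/1359) - 412700*(-1/285206))) = sqrt(373321 + (5/1359 + 206350/142603)) = sqrt(373321 + 281142665/193797477) = sqrt(72348949053782/193797477) = sqrt(1557893754469387656446)/64599159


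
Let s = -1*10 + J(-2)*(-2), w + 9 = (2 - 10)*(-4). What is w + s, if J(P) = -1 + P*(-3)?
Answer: 3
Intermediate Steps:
J(P) = -1 - 3*P
w = 23 (w = -9 + (2 - 10)*(-4) = -9 - 8*(-4) = -9 + 32 = 23)
s = -20 (s = -1*10 + (-1 - 3*(-2))*(-2) = -10 + (-1 + 6)*(-2) = -10 + 5*(-2) = -10 - 10 = -20)
w + s = 23 - 20 = 3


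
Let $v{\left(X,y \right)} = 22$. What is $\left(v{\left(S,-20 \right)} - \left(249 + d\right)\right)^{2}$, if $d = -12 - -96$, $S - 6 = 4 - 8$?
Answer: $96721$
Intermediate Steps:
$S = 2$ ($S = 6 + \left(4 - 8\right) = 6 - 4 = 2$)
$d = 84$ ($d = -12 + 96 = 84$)
$\left(v{\left(S,-20 \right)} - \left(249 + d\right)\right)^{2} = \left(22 - 333\right)^{2} = \left(-311\right)^{2} = 96721$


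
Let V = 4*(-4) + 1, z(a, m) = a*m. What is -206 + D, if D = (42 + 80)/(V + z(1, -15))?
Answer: -3151/15 ≈ -210.07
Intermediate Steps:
V = -15 (V = -16 + 1 = -15)
D = -61/15 (D = (42 + 80)/(-15 + 1*(-15)) = 122/(-15 - 15) = 122/(-30) = 122*(-1/30) = -61/15 ≈ -4.0667)
-206 + D = -206 - 61/15 = -3151/15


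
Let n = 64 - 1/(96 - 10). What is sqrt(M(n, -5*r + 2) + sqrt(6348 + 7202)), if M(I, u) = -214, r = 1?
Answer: sqrt(-214 + 5*sqrt(542)) ≈ 9.879*I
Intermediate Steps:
n = 5503/86 (n = 64 - 1/86 = 5503/86 ≈ 63.988)
sqrt(M(n, -5*r + 2) + sqrt(6348 + 7202)) = sqrt(-214 + sqrt(6348 + 7202)) = sqrt(-214 + sqrt(13550)) = sqrt(-214 + 5*sqrt(542))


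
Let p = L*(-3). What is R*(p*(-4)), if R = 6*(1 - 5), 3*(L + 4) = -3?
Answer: 1440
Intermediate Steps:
L = -5 (L = -4 + (⅓)*(-3) = -4 - 1 = -5)
p = 15 (p = -5*(-3) = 15)
R = -24 (R = 6*(-4) = -24)
R*(p*(-4)) = -360*(-4) = -24*(-60) = 1440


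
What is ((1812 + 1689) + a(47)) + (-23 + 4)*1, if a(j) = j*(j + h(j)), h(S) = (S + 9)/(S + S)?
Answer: 5719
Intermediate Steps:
h(S) = (9 + S)/(2*S) (h(S) = (9 + S)/((2*S)) = (9 + S)*(1/(2*S)) = (9 + S)/(2*S))
a(j) = j*(j + (9 + j)/(2*j))
((1812 + 1689) + a(47)) + (-23 + 4)*1 = ((1812 + 1689) + (9/2 + 47**2 + (1/2)*47)) + (-23 + 4)*1 = (3501 + (9/2 + 2209 + 47/2)) - 19*1 = (3501 + 2237) - 19 = 5738 - 19 = 5719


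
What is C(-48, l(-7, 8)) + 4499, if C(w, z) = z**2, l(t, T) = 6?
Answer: 4535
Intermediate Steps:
C(-48, l(-7, 8)) + 4499 = 6**2 + 4499 = 36 + 4499 = 4535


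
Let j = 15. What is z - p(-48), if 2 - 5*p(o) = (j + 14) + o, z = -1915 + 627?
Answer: -6461/5 ≈ -1292.2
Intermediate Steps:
z = -1288
p(o) = -27/5 - o/5 (p(o) = ⅖ - ((15 + 14) + o)/5 = ⅖ - (29 + o)/5 = ⅖ + (-29/5 - o/5) = -27/5 - o/5)
z - p(-48) = -1288 - (-27/5 - ⅕*(-48)) = -1288 - (-27/5 + 48/5) = -1288 - 1*21/5 = -1288 - 21/5 = -6461/5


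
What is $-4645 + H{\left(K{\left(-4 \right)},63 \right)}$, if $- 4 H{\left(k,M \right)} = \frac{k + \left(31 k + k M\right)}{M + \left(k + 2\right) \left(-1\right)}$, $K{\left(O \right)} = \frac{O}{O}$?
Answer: $- \frac{222979}{48} \approx -4645.4$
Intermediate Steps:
$K{\left(O \right)} = 1$
$H{\left(k,M \right)} = - \frac{32 k + M k}{4 \left(-2 + M - k\right)}$ ($H{\left(k,M \right)} = - \frac{\left(k + \left(31 k + k M\right)\right) \frac{1}{M + \left(k + 2\right) \left(-1\right)}}{4} = - \frac{\left(k + \left(31 k + M k\right)\right) \frac{1}{M + \left(2 + k\right) \left(-1\right)}}{4} = - \frac{\left(32 k + M k\right) \frac{1}{M - \left(2 + k\right)}}{4} = - \frac{\left(32 k + M k\right) \frac{1}{-2 + M - k}}{4} = - \frac{\frac{1}{-2 + M - k} \left(32 k + M k\right)}{4} = - \frac{32 k + M k}{4 \left(-2 + M - k\right)}$)
$-4645 + H{\left(K{\left(-4 \right)},63 \right)} = -4645 + \frac{1}{4} \cdot 1 \frac{1}{2 + 1 - 63} \left(32 + 63\right) = -4645 + \frac{1}{4} \cdot 1 \frac{1}{2 + 1 - 63} \cdot 95 = -4645 + \frac{1}{4} \cdot 1 \frac{1}{-60} \cdot 95 = -4645 + \frac{1}{4} \cdot 1 \left(- \frac{1}{60}\right) 95 = -4645 - \frac{19}{48} = - \frac{222979}{48}$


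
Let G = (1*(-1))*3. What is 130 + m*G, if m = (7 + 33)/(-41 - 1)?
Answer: 930/7 ≈ 132.86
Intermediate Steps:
m = -20/21 (m = 40/(-42) = 40*(-1/42) = -20/21 ≈ -0.95238)
G = -3 (G = -1*3 = -3)
130 + m*G = 130 - 20/21*(-3) = 130 + 20/7 = 930/7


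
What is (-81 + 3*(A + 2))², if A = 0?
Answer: 5625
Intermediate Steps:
(-81 + 3*(A + 2))² = (-81 + 3*(0 + 2))² = (-81 + 3*2)² = (-81 + 6)² = (-75)² = 5625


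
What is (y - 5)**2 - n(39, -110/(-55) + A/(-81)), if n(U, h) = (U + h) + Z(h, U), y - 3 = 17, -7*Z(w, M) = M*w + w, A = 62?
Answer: 36254/189 ≈ 191.82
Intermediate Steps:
Z(w, M) = -w/7 - M*w/7 (Z(w, M) = -(M*w + w)/7 = -(w + M*w)/7 = -w/7 - M*w/7)
y = 20 (y = 3 + 17 = 20)
n(U, h) = U + h - h*(1 + U)/7 (n(U, h) = (U + h) - h*(1 + U)/7 = U + h - h*(1 + U)/7)
(y - 5)**2 - n(39, -110/(-55) + A/(-81)) = (20 - 5)**2 - (39 + (-110/(-55) + 62/(-81)) - (-110/(-55) + 62/(-81))*(1 + 39)/7) = 15**2 - (39 + (-110*(-1/55) + 62*(-1/81)) - 1/7*(-110*(-1/55) + 62*(-1/81))*40) = 225 - (39 + (2 - 62/81) - 1/7*(2 - 62/81)*40) = 225 - (39 + 100/81 - 1/7*100/81*40) = 225 - (39 + 100/81 - 4000/567) = 225 - 1*6271/189 = 225 - 6271/189 = 36254/189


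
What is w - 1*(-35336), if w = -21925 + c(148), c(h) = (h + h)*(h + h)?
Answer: 101027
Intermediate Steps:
c(h) = 4*h² (c(h) = (2*h)*(2*h) = 4*h²)
w = 65691 (w = -21925 + 4*148² = -21925 + 4*21904 = -21925 + 87616 = 65691)
w - 1*(-35336) = 65691 - 1*(-35336) = 65691 + 35336 = 101027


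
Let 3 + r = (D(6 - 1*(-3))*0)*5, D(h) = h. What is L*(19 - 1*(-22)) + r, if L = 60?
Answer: 2457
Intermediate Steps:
r = -3 (r = -3 + ((6 - 1*(-3))*0)*5 = -3 + ((6 + 3)*0)*5 = -3 + (9*0)*5 = -3 + 0*5 = -3 + 0 = -3)
L*(19 - 1*(-22)) + r = 60*(19 - 1*(-22)) - 3 = 60*(19 + 22) - 3 = 60*41 - 3 = 2460 - 3 = 2457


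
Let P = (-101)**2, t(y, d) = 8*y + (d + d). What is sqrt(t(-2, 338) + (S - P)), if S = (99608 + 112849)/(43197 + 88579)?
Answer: I*sqrt(2588291397181)/16472 ≈ 97.67*I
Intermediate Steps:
t(y, d) = 2*d + 8*y (t(y, d) = 8*y + 2*d = 2*d + 8*y)
P = 10201
S = 212457/131776 ≈ 1.6123
sqrt(t(-2, 338) + (S - P)) = sqrt((2*338 + 8*(-2)) + (212457/131776 - 1*10201)) = sqrt((676 - 16) + (212457/131776 - 10201)) = sqrt(660 - 1344034519/131776) = sqrt(-1257062359/131776) = I*sqrt(2588291397181)/16472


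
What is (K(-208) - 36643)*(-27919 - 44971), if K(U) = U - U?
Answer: 2670908270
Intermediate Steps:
K(U) = 0
(K(-208) - 36643)*(-27919 - 44971) = (0 - 36643)*(-27919 - 44971) = -36643*(-72890) = 2670908270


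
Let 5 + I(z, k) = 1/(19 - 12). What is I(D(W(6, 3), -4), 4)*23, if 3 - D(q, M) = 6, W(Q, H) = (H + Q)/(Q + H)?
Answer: -782/7 ≈ -111.71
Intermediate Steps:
W(Q, H) = 1 (W(Q, H) = (H + Q)/(H + Q) = 1)
D(q, M) = -3 (D(q, M) = 3 - 1*6 = 3 - 6 = -3)
I(z, k) = -34/7 (I(z, k) = -5 + 1/(19 - 12) = -5 + 1/7 = -5 + ⅐ = -34/7)
I(D(W(6, 3), -4), 4)*23 = -34/7*23 = -782/7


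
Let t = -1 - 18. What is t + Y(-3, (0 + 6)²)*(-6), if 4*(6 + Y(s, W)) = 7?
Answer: 13/2 ≈ 6.5000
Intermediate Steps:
Y(s, W) = -17/4 (Y(s, W) = -6 + (¼)*7 = -6 + 7/4 = -17/4)
t = -19
t + Y(-3, (0 + 6)²)*(-6) = -19 - 17/4*(-6) = -19 + 51/2 = 13/2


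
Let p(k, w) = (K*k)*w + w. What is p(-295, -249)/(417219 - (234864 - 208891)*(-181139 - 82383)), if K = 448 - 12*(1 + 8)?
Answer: 24974451/6844874125 ≈ 0.0036486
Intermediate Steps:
K = 340 (K = 448 - 12*9 = 448 - 1*108 = 448 - 108 = 340)
p(k, w) = w + 340*k*w (p(k, w) = (340*k)*w + w = 340*k*w + w = w + 340*k*w)
p(-295, -249)/(417219 - (234864 - 208891)*(-181139 - 82383)) = (-249*(1 + 340*(-295)))/(417219 - (234864 - 208891)*(-181139 - 82383)) = (-249*(1 - 100300))/(417219 - 25973*(-263522)) = (-249*(-100299))/(417219 - 1*(-6844456906)) = 24974451/(417219 + 6844456906) = 24974451/6844874125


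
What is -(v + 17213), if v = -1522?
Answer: -15691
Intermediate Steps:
-(v + 17213) = -(-1522 + 17213) = -1*15691 = -15691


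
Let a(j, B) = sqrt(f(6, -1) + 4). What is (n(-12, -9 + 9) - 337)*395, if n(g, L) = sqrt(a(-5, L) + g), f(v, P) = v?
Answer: -133115 + 395*I*sqrt(12 - sqrt(10)) ≈ -1.3312e+5 + 1174.3*I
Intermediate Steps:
a(j, B) = sqrt(10) (a(j, B) = sqrt(6 + 4) = sqrt(10))
n(g, L) = sqrt(g + sqrt(10)) (n(g, L) = sqrt(sqrt(10) + g) = sqrt(g + sqrt(10)))
(n(-12, -9 + 9) - 337)*395 = (sqrt(-12 + sqrt(10)) - 337)*395 = (-337 + sqrt(-12 + sqrt(10)))*395 = -133115 + 395*sqrt(-12 + sqrt(10))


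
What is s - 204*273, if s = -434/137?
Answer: -7630238/137 ≈ -55695.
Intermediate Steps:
s = -434/137 (s = -434*1/137 = -434/137 ≈ -3.1679)
s - 204*273 = -434/137 - 204*273 = -434/137 - 55692 = -7630238/137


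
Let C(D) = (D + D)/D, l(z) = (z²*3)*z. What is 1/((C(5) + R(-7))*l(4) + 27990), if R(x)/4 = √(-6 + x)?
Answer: 4729/135458598 - 64*I*√13/67729299 ≈ 3.4911e-5 - 3.407e-6*I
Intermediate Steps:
l(z) = 3*z³ (l(z) = (3*z²)*z = 3*z³)
R(x) = 4*√(-6 + x)
C(D) = 2 (C(D) = (2*D)/D = 2)
1/((C(5) + R(-7))*l(4) + 27990) = 1/((2 + 4*√(-6 - 7))*(3*4³) + 27990) = 1/((2 + 4*√(-13))*(3*64) + 27990) = 1/((2 + 4*(I*√13))*192 + 27990) = 1/((2 + 4*I*√13)*192 + 27990) = 1/((384 + 768*I*√13) + 27990) = 1/(28374 + 768*I*√13)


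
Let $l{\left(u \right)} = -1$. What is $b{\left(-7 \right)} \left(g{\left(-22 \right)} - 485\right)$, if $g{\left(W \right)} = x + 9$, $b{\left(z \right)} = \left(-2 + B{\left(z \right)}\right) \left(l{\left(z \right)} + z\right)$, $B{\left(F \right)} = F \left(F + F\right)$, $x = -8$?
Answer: $371712$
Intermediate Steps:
$B{\left(F \right)} = 2 F^{2}$ ($B{\left(F \right)} = F 2 F = 2 F^{2}$)
$b{\left(z \right)} = \left(-1 + z\right) \left(-2 + 2 z^{2}\right)$ ($b{\left(z \right)} = \left(-2 + 2 z^{2}\right) \left(-1 + z\right) = \left(-1 + z\right) \left(-2 + 2 z^{2}\right)$)
$g{\left(W \right)} = 1$ ($g{\left(W \right)} = -8 + 9 = 1$)
$b{\left(-7 \right)} \left(g{\left(-22 \right)} - 485\right) = \left(2 - -14 - 2 \left(-7\right)^{2} + 2 \left(-7\right)^{3}\right) \left(1 - 485\right) = \left(2 + 14 - 98 + 2 \left(-343\right)\right) \left(-484\right) = \left(2 + 14 - 98 - 686\right) \left(-484\right) = \left(-768\right) \left(-484\right) = 371712$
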